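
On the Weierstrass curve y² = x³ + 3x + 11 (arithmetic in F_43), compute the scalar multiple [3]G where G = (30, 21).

(8, 17)

Repeated addition: build up to 3G.
2G: tangent at (30, 21): λ = (3·30² + 3)/(2·21) ≡ 37/42. 42⁻¹ ≡ 42 (mod 43), so λ ≡ 37·42 ≡ 6.
  x = λ² - 30 - 30 = 36 - 60 ≡ 19; y = λ·(30 - 19) - 21 ≡ 2. → (19, 2)
3G: (19, 2) + (30, 21). λ = (21 - 2)/(30 - 19) ≡ 19/11 mod 43. 11⁻¹ ≡ 4 (mod 43), so λ ≡ 33.
  x = λ² - 19 - 30 = 1089 - 49 ≡ 8; y = λ·(19 - 8) - 2 ≡ 17. → (8, 17)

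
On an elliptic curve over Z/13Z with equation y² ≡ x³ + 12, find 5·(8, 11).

Write Q = (8, 11).
Repeated addition: build up to 5Q.
2Q: tangent at (8, 11): λ = (3·8² + 0)/(2·11) ≡ 10/9. 9⁻¹ ≡ 3 (mod 13), so λ ≡ 10·3 ≡ 4.
  x = λ² - 8 - 8 = 16 - 16 ≡ 0; y = λ·(8 - 0) - 11 ≡ 8. → (0, 8)
3Q: (0, 8) + (8, 11). λ = (11 - 8)/(8 - 0) ≡ 3/8 mod 13. 8⁻¹ ≡ 5 (mod 13), so λ ≡ 2.
  x = λ² - 0 - 8 = 4 - 8 ≡ 9; y = λ·(0 - 9) - 8 ≡ 0. → (9, 0)
4Q: (9, 0) + (8, 11). λ = (11 - 0)/(8 - 9) ≡ 11/12 mod 13. 12⁻¹ ≡ 12 (mod 13), so λ ≡ 2.
  x = λ² - 9 - 8 = 4 - 17 ≡ 0; y = λ·(9 - 0) - 0 ≡ 5. → (0, 5)
5Q: (0, 5) + (8, 11). λ = (11 - 5)/(8 - 0) ≡ 6/8 mod 13. 8⁻¹ ≡ 5 (mod 13) since 8·5 = 40 ≡ 1, so λ ≡ 4.
  x = λ² - 0 - 8 = 16 - 8 ≡ 8; y = λ·(0 - 8) - 5 ≡ 2. → (8, 2)

(8, 2)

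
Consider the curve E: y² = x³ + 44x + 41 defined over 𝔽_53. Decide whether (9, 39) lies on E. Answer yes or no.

y² = 39² ≡ 37; x³ + 44x + 41 = 1166 ≡ 0 (mod 53). 37 ≠ 0.

no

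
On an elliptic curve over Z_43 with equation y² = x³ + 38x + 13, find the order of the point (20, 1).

2P: tangent at (20, 1): λ = (3·20² + 38)/(2·1) ≡ 34/2. 2⁻¹ ≡ 22 (mod 43), so λ ≡ 34·22 ≡ 17.
  x = λ² - 20 - 20 = 289 - 40 ≡ 34; y = λ·(20 - 34) - 1 ≡ 19. → (34, 19)
3P: (34, 19) + (20, 1). λ = (1 - 19)/(20 - 34) ≡ 25/29 mod 43. 29⁻¹ ≡ 3 (mod 43), so λ ≡ 32.
  x = λ² - 34 - 20 = 1024 - 54 ≡ 24; y = λ·(34 - 24) - 19 ≡ 0. → (24, 0)
4P: (24, 0) + (20, 1). λ = (1 - 0)/(20 - 24) ≡ 1/39 mod 43. 39⁻¹ ≡ 32 (mod 43) since 39·32 = 1248 ≡ 1, so λ ≡ 32.
  x = λ² - 24 - 20 = 1024 - 44 ≡ 34; y = λ·(24 - 34) - 0 ≡ 24. → (34, 24)
5P: (34, 24) + (20, 1). λ = (1 - 24)/(20 - 34) ≡ 20/29 mod 43. 29⁻¹ ≡ 3 (mod 43), so λ ≡ 17.
  x = λ² - 34 - 20 = 289 - 54 ≡ 20; y = λ·(34 - 20) - 24 ≡ 42. → (20, 42)
6P: (20, 42) + (20, 1): same x and y₁ ≡ -y₂, so the sum is the point at infinity.
6P = the point at infinity, so the order is 6.

6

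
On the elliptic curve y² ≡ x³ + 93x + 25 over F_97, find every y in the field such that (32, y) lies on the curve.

48, 49

x³ + 93x + 25 = 35769 ≡ 73 (mod 97).
Square roots of 73 mod 97: 48 and 49 (since 48² = 2304 ≡ 73).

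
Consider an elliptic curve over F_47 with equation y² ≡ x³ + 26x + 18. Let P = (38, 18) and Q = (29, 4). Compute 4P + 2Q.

First 4P:
Double-and-add on 4 = (100)₂. Start with P = (38, 18) for the leading 1-bit.
double: tangent at (38, 18): λ = (3·38² + 26)/(2·18) ≡ 34/36. 36⁻¹ ≡ 17 (mod 47), so λ ≡ 34·17 ≡ 14.
  x = λ² - 38 - 38 = 196 - 76 ≡ 26; y = λ·(38 - 26) - 18 ≡ 9. → (26, 9)
double: tangent at (26, 9): λ = (3·26² + 26)/(2·9) ≡ 33/18. 18⁻¹ ≡ 34 (mod 47) since 18·34 = 612 ≡ 1, so λ ≡ 33·34 ≡ 41.
  x = λ² - 26 - 26 = 1681 - 52 ≡ 31; y = λ·(26 - 31) - 9 ≡ 21. → (31, 21)
4P = (31, 21).
Next 2Q:
Repeated addition: build up to 2Q.
2Q: tangent at (29, 4): λ = (3·29² + 26)/(2·4) ≡ 11/8. 8⁻¹ ≡ 6 (mod 47) since 8·6 = 48 ≡ 1, so λ ≡ 11·6 ≡ 19.
  x = λ² - 29 - 29 = 361 - 58 ≡ 21; y = λ·(29 - 21) - 4 ≡ 7. → (21, 7)
2Q = (21, 7).
Finally 4P + 2Q:
(31, 21) + (21, 7). λ = (7 - 21)/(21 - 31) ≡ 33/37 mod 47. 37⁻¹ ≡ 14 (mod 47) since 37·14 = 518 ≡ 1, so λ ≡ 39.
  x = λ² - 31 - 21 = 1521 - 52 ≡ 12; y = λ·(31 - 12) - 21 ≡ 15. → (12, 15)

(12, 15)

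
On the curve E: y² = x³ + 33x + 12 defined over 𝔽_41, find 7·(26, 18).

Write G = (26, 18).
Double-and-add on 7 = (111)₂. Start with G = (26, 18) for the leading 1-bit.
double: tangent at (26, 18): λ = (3·26² + 33)/(2·18) ≡ 11/36. 36⁻¹ ≡ 8 (mod 41) since 36·8 = 288 ≡ 1, so λ ≡ 11·8 ≡ 6.
  x = λ² - 26 - 26 = 36 - 52 ≡ 25; y = λ·(26 - 25) - 18 ≡ 29. → (25, 29)
add G: (25, 29) + (26, 18). λ = (18 - 29)/(26 - 25) ≡ 30/1 mod 41. 1⁻¹ ≡ 1 (mod 41) since 1·1 = 1 ≡ 1, so λ ≡ 30.
  x = λ² - 25 - 26 = 900 - 51 ≡ 29; y = λ·(25 - 29) - 29 ≡ 15. → (29, 15)
double: tangent at (29, 15): λ = (3·29² + 33)/(2·15) ≡ 14/30. 30⁻¹ ≡ 26 (mod 41), so λ ≡ 14·26 ≡ 36.
  x = λ² - 29 - 29 = 1296 - 58 ≡ 8; y = λ·(29 - 8) - 15 ≡ 3. → (8, 3)
add G: (8, 3) + (26, 18). λ = (18 - 3)/(26 - 8) ≡ 15/18 mod 41. 18⁻¹ ≡ 16 (mod 41), so λ ≡ 35.
  x = λ² - 8 - 26 = 1225 - 34 ≡ 2; y = λ·(8 - 2) - 3 ≡ 2. → (2, 2)

(2, 2)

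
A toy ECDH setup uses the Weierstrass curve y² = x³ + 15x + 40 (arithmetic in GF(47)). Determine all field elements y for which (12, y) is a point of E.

x³ + 15x + 40 = 1948 ≡ 21 (mod 47).
Square roots of 21 mod 47: 16 and 31 (since 16² = 256 ≡ 21).

16, 31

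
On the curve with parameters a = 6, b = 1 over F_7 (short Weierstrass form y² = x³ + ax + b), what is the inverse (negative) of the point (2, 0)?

-(2, 0) = (2, -0 mod 7) = (2, 0).

(2, 0)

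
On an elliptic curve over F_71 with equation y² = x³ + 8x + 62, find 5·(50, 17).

(10, 52)

Write G = (50, 17).
Double-and-add on 5 = (101)₂. Start with G = (50, 17) for the leading 1-bit.
double: tangent at (50, 17): λ = (3·50² + 8)/(2·17) ≡ 53/34. 34⁻¹ ≡ 23 (mod 71), so λ ≡ 53·23 ≡ 12.
  x = λ² - 50 - 50 = 144 - 100 ≡ 44; y = λ·(50 - 44) - 17 ≡ 55. → (44, 55)
double: tangent at (44, 55): λ = (3·44² + 8)/(2·55) ≡ 65/39. 39⁻¹ ≡ 51 (mod 71) since 39·51 = 1989 ≡ 1, so λ ≡ 65·51 ≡ 49.
  x = λ² - 44 - 44 = 2401 - 88 ≡ 41; y = λ·(44 - 41) - 55 ≡ 21. → (41, 21)
add G: (41, 21) + (50, 17). λ = (17 - 21)/(50 - 41) ≡ 67/9 mod 71. 9⁻¹ ≡ 8 (mod 71), so λ ≡ 39.
  x = λ² - 41 - 50 = 1521 - 91 ≡ 10; y = λ·(41 - 10) - 21 ≡ 52. → (10, 52)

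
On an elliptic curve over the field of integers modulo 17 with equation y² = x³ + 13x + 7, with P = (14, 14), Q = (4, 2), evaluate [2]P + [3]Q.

(12, 15)

First 2P:
Repeated addition: build up to 2P.
2P: tangent at (14, 14): λ = (3·14² + 13)/(2·14) ≡ 6/11. 11⁻¹ ≡ 14 (mod 17), so λ ≡ 6·14 ≡ 16.
  x = λ² - 14 - 14 = 256 - 28 ≡ 7; y = λ·(14 - 7) - 14 ≡ 13. → (7, 13)
2P = (7, 13).
Next 3Q:
Repeated addition: build up to 3Q.
2Q: tangent at (4, 2): λ = (3·4² + 13)/(2·2) ≡ 10/4. 4⁻¹ ≡ 13 (mod 17), so λ ≡ 10·13 ≡ 11.
  x = λ² - 4 - 4 = 121 - 8 ≡ 11; y = λ·(4 - 11) - 2 ≡ 6. → (11, 6)
3Q: (11, 6) + (4, 2). λ = (2 - 6)/(4 - 11) ≡ 13/10 mod 17. 10⁻¹ ≡ 12 (mod 17), so λ ≡ 3.
  x = λ² - 11 - 4 = 9 - 15 ≡ 11; y = λ·(11 - 11) - 6 ≡ 11. → (11, 11)
3Q = (11, 11).
Finally 2P + 3Q:
(7, 13) + (11, 11). λ = (11 - 13)/(11 - 7) ≡ 15/4 mod 17. 4⁻¹ ≡ 13 (mod 17), so λ ≡ 8.
  x = λ² - 7 - 11 = 64 - 18 ≡ 12; y = λ·(7 - 12) - 13 ≡ 15. → (12, 15)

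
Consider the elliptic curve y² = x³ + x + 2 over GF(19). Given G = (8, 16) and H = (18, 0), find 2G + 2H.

First 2G:
Repeated addition: build up to 2G.
2G: tangent at (8, 16): λ = (3·8² + 1)/(2·16) ≡ 3/13. 13⁻¹ ≡ 3 (mod 19), so λ ≡ 3·3 ≡ 9.
  x = λ² - 8 - 8 = 81 - 16 ≡ 8; y = λ·(8 - 8) - 16 ≡ 3. → (8, 3)
2G = (8, 3).
Next 2H:
Repeated addition: build up to 2H.
2H: (18, 0) + (18, 0): same x and y₁ ≡ -y₂, so the sum is the point at infinity.
2H = the point at infinity.
Finally 2G + 2H:
(8, 3) + the point at infinity = (8, 3) (identity).

(8, 3)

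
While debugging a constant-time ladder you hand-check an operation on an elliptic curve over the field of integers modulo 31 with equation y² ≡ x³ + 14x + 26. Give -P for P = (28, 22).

-(28, 22) = (28, -22 mod 31) = (28, 9).

(28, 9)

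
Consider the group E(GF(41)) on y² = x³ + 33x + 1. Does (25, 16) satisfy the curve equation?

y² = 16² ≡ 10; x³ + 33x + 1 = 16451 ≡ 10 (mod 41). 10 = 10.

yes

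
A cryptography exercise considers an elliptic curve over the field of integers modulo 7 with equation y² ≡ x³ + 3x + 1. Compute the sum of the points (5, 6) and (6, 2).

(5, 1)

(5, 6) + (6, 2). λ = (2 - 6)/(6 - 5) ≡ 3/1 mod 7. 1⁻¹ ≡ 1 (mod 7) since 1·1 = 1 ≡ 1, so λ ≡ 3.
  x = λ² - 5 - 6 = 9 - 11 ≡ 5; y = λ·(5 - 5) - 6 ≡ 1. → (5, 1)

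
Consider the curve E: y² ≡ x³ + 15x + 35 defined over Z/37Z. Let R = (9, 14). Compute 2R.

(35, 16)

tangent at (9, 14): λ = (3·9² + 15)/(2·14) ≡ 36/28. 28⁻¹ ≡ 4 (mod 37) since 28·4 = 112 ≡ 1, so λ ≡ 36·4 ≡ 33.
  x = λ² - 9 - 9 = 1089 - 18 ≡ 35; y = λ·(9 - 35) - 14 ≡ 16. → (35, 16)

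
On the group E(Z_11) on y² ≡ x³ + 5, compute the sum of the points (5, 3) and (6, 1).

(4, 6)

(5, 3) + (6, 1). λ = (1 - 3)/(6 - 5) ≡ 9/1 mod 11. 1⁻¹ ≡ 1 (mod 11), so λ ≡ 9.
  x = λ² - 5 - 6 = 81 - 11 ≡ 4; y = λ·(5 - 4) - 3 ≡ 6. → (4, 6)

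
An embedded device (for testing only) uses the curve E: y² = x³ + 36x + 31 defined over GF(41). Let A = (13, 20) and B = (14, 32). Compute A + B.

(13, 20) + (14, 32). λ = (32 - 20)/(14 - 13) ≡ 12/1 mod 41. 1⁻¹ ≡ 1 (mod 41), so λ ≡ 12.
  x = λ² - 13 - 14 = 144 - 27 ≡ 35; y = λ·(13 - 35) - 20 ≡ 3. → (35, 3)

(35, 3)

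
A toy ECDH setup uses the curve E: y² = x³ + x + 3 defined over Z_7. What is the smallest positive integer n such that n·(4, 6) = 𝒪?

6

2P: tangent at (4, 6): λ = (3·4² + 1)/(2·6) ≡ 0/5. 5⁻¹ ≡ 3 (mod 7) since 5·3 = 15 ≡ 1, so λ ≡ 0·3 ≡ 0.
  x = λ² - 4 - 4 = 0 - 8 ≡ 6; y = λ·(4 - 6) - 6 ≡ 1. → (6, 1)
3P: (6, 1) + (4, 6). λ = (6 - 1)/(4 - 6) ≡ 5/5 mod 7. 5⁻¹ ≡ 3 (mod 7), so λ ≡ 1.
  x = λ² - 6 - 4 = 1 - 10 ≡ 5; y = λ·(6 - 5) - 1 ≡ 0. → (5, 0)
4P: (5, 0) + (4, 6). λ = (6 - 0)/(4 - 5) ≡ 6/6 mod 7. 6⁻¹ ≡ 6 (mod 7), so λ ≡ 1.
  x = λ² - 5 - 4 = 1 - 9 ≡ 6; y = λ·(5 - 6) - 0 ≡ 6. → (6, 6)
5P: (6, 6) + (4, 6). λ = (6 - 6)/(4 - 6) ≡ 0/5 mod 7. 5⁻¹ ≡ 3 (mod 7), so λ ≡ 0.
  x = λ² - 6 - 4 = 0 - 10 ≡ 4; y = λ·(6 - 4) - 6 ≡ 1. → (4, 1)
6P: (4, 1) + (4, 6): same x and y₁ ≡ -y₂, so the sum is 𝒪.
6P = 𝒪, so the order is 6.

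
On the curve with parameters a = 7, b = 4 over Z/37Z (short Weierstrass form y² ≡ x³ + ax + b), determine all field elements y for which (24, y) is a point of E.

11, 26

x³ + 7x + 4 = 13996 ≡ 10 (mod 37).
Square roots of 10 mod 37: 11 and 26 (since 11² = 121 ≡ 10).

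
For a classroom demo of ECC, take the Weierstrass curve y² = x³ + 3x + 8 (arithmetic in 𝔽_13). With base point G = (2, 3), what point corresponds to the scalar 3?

Repeated addition: build up to 3G.
2G: tangent at (2, 3): λ = (3·2² + 3)/(2·3) ≡ 2/6. 6⁻¹ ≡ 11 (mod 13), so λ ≡ 2·11 ≡ 9.
  x = λ² - 2 - 2 = 81 - 4 ≡ 12; y = λ·(2 - 12) - 3 ≡ 11. → (12, 11)
3G: (12, 11) + (2, 3). λ = (3 - 11)/(2 - 12) ≡ 5/3 mod 13. 3⁻¹ ≡ 9 (mod 13), so λ ≡ 6.
  x = λ² - 12 - 2 = 36 - 14 ≡ 9; y = λ·(12 - 9) - 11 ≡ 7. → (9, 7)

(9, 7)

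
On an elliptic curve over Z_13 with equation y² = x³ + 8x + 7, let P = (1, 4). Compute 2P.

(7, 4)

tangent at (1, 4): λ = (3·1² + 8)/(2·4) ≡ 11/8. 8⁻¹ ≡ 5 (mod 13) since 8·5 = 40 ≡ 1, so λ ≡ 11·5 ≡ 3.
  x = λ² - 1 - 1 = 9 - 2 ≡ 7; y = λ·(1 - 7) - 4 ≡ 4. → (7, 4)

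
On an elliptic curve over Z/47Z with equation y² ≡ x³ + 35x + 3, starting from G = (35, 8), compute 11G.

Repeated addition: build up to 11G.
2G: tangent at (35, 8): λ = (3·35² + 35)/(2·8) ≡ 44/16. 16⁻¹ ≡ 3 (mod 47) since 16·3 = 48 ≡ 1, so λ ≡ 44·3 ≡ 38.
  x = λ² - 35 - 35 = 1444 - 70 ≡ 11; y = λ·(35 - 11) - 8 ≡ 11. → (11, 11)
3G: (11, 11) + (35, 8). λ = (8 - 11)/(35 - 11) ≡ 44/24 mod 47. 24⁻¹ ≡ 2 (mod 47), so λ ≡ 41.
  x = λ² - 11 - 35 = 1681 - 46 ≡ 37; y = λ·(11 - 37) - 11 ≡ 4. → (37, 4)
4G: (37, 4) + (35, 8). λ = (8 - 4)/(35 - 37) ≡ 4/45 mod 47. 45⁻¹ ≡ 23 (mod 47), so λ ≡ 45.
  x = λ² - 37 - 35 = 2025 - 72 ≡ 26; y = λ·(37 - 26) - 4 ≡ 21. → (26, 21)
5G: (26, 21) + (35, 8). λ = (8 - 21)/(35 - 26) ≡ 34/9 mod 47. 9⁻¹ ≡ 21 (mod 47) since 9·21 = 189 ≡ 1, so λ ≡ 9.
  x = λ² - 26 - 35 = 81 - 61 ≡ 20; y = λ·(26 - 20) - 21 ≡ 33. → (20, 33)
6G: (20, 33) + (35, 8). λ = (8 - 33)/(35 - 20) ≡ 22/15 mod 47. 15⁻¹ ≡ 22 (mod 47) since 15·22 = 330 ≡ 1, so λ ≡ 14.
  x = λ² - 20 - 35 = 196 - 55 ≡ 0; y = λ·(20 - 0) - 33 ≡ 12. → (0, 12)
7G: (0, 12) + (35, 8). λ = (8 - 12)/(35 - 0) ≡ 43/35 mod 47. 35⁻¹ ≡ 43 (mod 47), so λ ≡ 16.
  x = λ² - 0 - 35 = 256 - 35 ≡ 33; y = λ·(0 - 33) - 12 ≡ 24. → (33, 24)
8G: (33, 24) + (35, 8). λ = (8 - 24)/(35 - 33) ≡ 31/2 mod 47. 2⁻¹ ≡ 24 (mod 47), so λ ≡ 39.
  x = λ² - 33 - 35 = 1521 - 68 ≡ 43; y = λ·(33 - 43) - 24 ≡ 9. → (43, 9)
9G: (43, 9) + (35, 8). λ = (8 - 9)/(35 - 43) ≡ 46/39 mod 47. 39⁻¹ ≡ 41 (mod 47), so λ ≡ 6.
  x = λ² - 43 - 35 = 36 - 78 ≡ 5; y = λ·(43 - 5) - 9 ≡ 31. → (5, 31)
10G: (5, 31) + (35, 8). λ = (8 - 31)/(35 - 5) ≡ 24/30 mod 47. 30⁻¹ ≡ 11 (mod 47), so λ ≡ 29.
  x = λ² - 5 - 35 = 841 - 40 ≡ 2; y = λ·(5 - 2) - 31 ≡ 9. → (2, 9)
11G: (2, 9) + (35, 8). λ = (8 - 9)/(35 - 2) ≡ 46/33 mod 47. 33⁻¹ ≡ 10 (mod 47), so λ ≡ 37.
  x = λ² - 2 - 35 = 1369 - 37 ≡ 16; y = λ·(2 - 16) - 9 ≡ 37. → (16, 37)

(16, 37)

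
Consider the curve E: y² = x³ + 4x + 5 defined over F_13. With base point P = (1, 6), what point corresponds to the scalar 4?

Repeated addition: build up to 4P.
2P: tangent at (1, 6): λ = (3·1² + 4)/(2·6) ≡ 7/12. 12⁻¹ ≡ 12 (mod 13), so λ ≡ 7·12 ≡ 6.
  x = λ² - 1 - 1 = 36 - 2 ≡ 8; y = λ·(1 - 8) - 6 ≡ 4. → (8, 4)
3P: (8, 4) + (1, 6). λ = (6 - 4)/(1 - 8) ≡ 2/6 mod 13. 6⁻¹ ≡ 11 (mod 13), so λ ≡ 9.
  x = λ² - 8 - 1 = 81 - 9 ≡ 7; y = λ·(8 - 7) - 4 ≡ 5. → (7, 5)
4P: (7, 5) + (1, 6). λ = (6 - 5)/(1 - 7) ≡ 1/7 mod 13. 7⁻¹ ≡ 2 (mod 13) since 7·2 = 14 ≡ 1, so λ ≡ 2.
  x = λ² - 7 - 1 = 4 - 8 ≡ 9; y = λ·(7 - 9) - 5 ≡ 4. → (9, 4)

(9, 4)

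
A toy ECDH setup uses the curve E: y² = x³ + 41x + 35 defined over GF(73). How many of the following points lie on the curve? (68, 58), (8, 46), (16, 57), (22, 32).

1

(68, 58): 58² ≡ 6, rhs ≡ 70 → off.
(8, 46): 46² ≡ 72, rhs ≡ 72 → on.
(16, 57): 57² ≡ 37, rhs ≡ 42 → off.
(22, 32): 32² ≡ 2, rhs ≡ 51 → off.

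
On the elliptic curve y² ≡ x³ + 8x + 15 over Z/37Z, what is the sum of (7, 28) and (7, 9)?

The two points share x = 7 and their y-coordinates satisfy 28 + 9 ≡ 0 (mod 37), so they are inverses. Their sum is 𝒪.

O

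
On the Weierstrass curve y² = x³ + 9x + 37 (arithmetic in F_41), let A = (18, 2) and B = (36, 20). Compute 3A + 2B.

First 3A:
Repeated addition: build up to 3A.
2A: tangent at (18, 2): λ = (3·18² + 9)/(2·2) ≡ 38/4. 4⁻¹ ≡ 31 (mod 41) since 4·31 = 124 ≡ 1, so λ ≡ 38·31 ≡ 30.
  x = λ² - 18 - 18 = 900 - 36 ≡ 3; y = λ·(18 - 3) - 2 ≡ 38. → (3, 38)
3A: (3, 38) + (18, 2). λ = (2 - 38)/(18 - 3) ≡ 5/15 mod 41. 15⁻¹ ≡ 11 (mod 41), so λ ≡ 14.
  x = λ² - 3 - 18 = 196 - 21 ≡ 11; y = λ·(3 - 11) - 38 ≡ 14. → (11, 14)
3A = (11, 14).
Next 2B:
Repeated addition: build up to 2B.
2B: tangent at (36, 20): λ = (3·36² + 9)/(2·20) ≡ 2/40. 40⁻¹ ≡ 40 (mod 41), so λ ≡ 2·40 ≡ 39.
  x = λ² - 36 - 36 = 1521 - 72 ≡ 14; y = λ·(36 - 14) - 20 ≡ 18. → (14, 18)
2B = (14, 18).
Finally 3A + 2B:
(11, 14) + (14, 18). λ = (18 - 14)/(14 - 11) ≡ 4/3 mod 41. 3⁻¹ ≡ 14 (mod 41) since 3·14 = 42 ≡ 1, so λ ≡ 15.
  x = λ² - 11 - 14 = 225 - 25 ≡ 36; y = λ·(11 - 36) - 14 ≡ 21. → (36, 21)

(36, 21)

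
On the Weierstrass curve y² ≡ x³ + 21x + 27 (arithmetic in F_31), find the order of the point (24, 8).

7

2P: tangent at (24, 8): λ = (3·24² + 21)/(2·8) ≡ 13/16. 16⁻¹ ≡ 2 (mod 31), so λ ≡ 13·2 ≡ 26.
  x = λ² - 24 - 24 = 676 - 48 ≡ 8; y = λ·(24 - 8) - 8 ≡ 5. → (8, 5)
3P: (8, 5) + (24, 8). λ = (8 - 5)/(24 - 8) ≡ 3/16 mod 31. 16⁻¹ ≡ 2 (mod 31) since 16·2 = 32 ≡ 1, so λ ≡ 6.
  x = λ² - 8 - 24 = 36 - 32 ≡ 4; y = λ·(8 - 4) - 5 ≡ 19. → (4, 19)
4P: (4, 19) + (24, 8). λ = (8 - 19)/(24 - 4) ≡ 20/20 mod 31. 20⁻¹ ≡ 14 (mod 31), so λ ≡ 1.
  x = λ² - 4 - 24 = 1 - 28 ≡ 4; y = λ·(4 - 4) - 19 ≡ 12. → (4, 12)
5P: (4, 12) + (24, 8). λ = (8 - 12)/(24 - 4) ≡ 27/20 mod 31. 20⁻¹ ≡ 14 (mod 31), so λ ≡ 6.
  x = λ² - 4 - 24 = 36 - 28 ≡ 8; y = λ·(4 - 8) - 12 ≡ 26. → (8, 26)
6P: (8, 26) + (24, 8). λ = (8 - 26)/(24 - 8) ≡ 13/16 mod 31. 16⁻¹ ≡ 2 (mod 31), so λ ≡ 26.
  x = λ² - 8 - 24 = 676 - 32 ≡ 24; y = λ·(8 - 24) - 26 ≡ 23. → (24, 23)
7P: (24, 23) + (24, 8): same x and y₁ ≡ -y₂, so the sum is 𝒪.
7P = 𝒪, so the order is 7.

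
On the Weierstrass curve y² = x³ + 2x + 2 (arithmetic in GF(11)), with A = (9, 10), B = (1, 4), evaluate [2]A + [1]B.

(2, 6)

First 2A:
Repeated addition: build up to 2A.
2A: tangent at (9, 10): λ = (3·9² + 2)/(2·10) ≡ 3/9. 9⁻¹ ≡ 5 (mod 11) since 9·5 = 45 ≡ 1, so λ ≡ 3·5 ≡ 4.
  x = λ² - 9 - 9 = 16 - 18 ≡ 9; y = λ·(9 - 9) - 10 ≡ 1. → (9, 1)
2A = (9, 1).
Finally 2A + B:
(9, 1) + (1, 4). λ = (4 - 1)/(1 - 9) ≡ 3/3 mod 11. 3⁻¹ ≡ 4 (mod 11) since 3·4 = 12 ≡ 1, so λ ≡ 1.
  x = λ² - 9 - 1 = 1 - 10 ≡ 2; y = λ·(9 - 2) - 1 ≡ 6. → (2, 6)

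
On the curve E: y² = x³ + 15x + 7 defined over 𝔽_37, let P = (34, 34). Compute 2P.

(18, 2)

tangent at (34, 34): λ = (3·34² + 15)/(2·34) ≡ 5/31. 31⁻¹ ≡ 6 (mod 37), so λ ≡ 5·6 ≡ 30.
  x = λ² - 34 - 34 = 900 - 68 ≡ 18; y = λ·(34 - 18) - 34 ≡ 2. → (18, 2)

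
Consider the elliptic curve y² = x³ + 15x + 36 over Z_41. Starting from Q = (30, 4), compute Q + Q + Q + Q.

(4, 18)

Repeated addition: build up to 4Q.
2Q: tangent at (30, 4): λ = (3·30² + 15)/(2·4) ≡ 9/8. 8⁻¹ ≡ 36 (mod 41), so λ ≡ 9·36 ≡ 37.
  x = λ² - 30 - 30 = 1369 - 60 ≡ 38; y = λ·(30 - 38) - 4 ≡ 28. → (38, 28)
3Q: (38, 28) + (30, 4). λ = (4 - 28)/(30 - 38) ≡ 17/33 mod 41. 33⁻¹ ≡ 5 (mod 41) since 33·5 = 165 ≡ 1, so λ ≡ 3.
  x = λ² - 38 - 30 = 9 - 68 ≡ 23; y = λ·(38 - 23) - 28 ≡ 17. → (23, 17)
4Q: (23, 17) + (30, 4). λ = (4 - 17)/(30 - 23) ≡ 28/7 mod 41. 7⁻¹ ≡ 6 (mod 41), so λ ≡ 4.
  x = λ² - 23 - 30 = 16 - 53 ≡ 4; y = λ·(23 - 4) - 17 ≡ 18. → (4, 18)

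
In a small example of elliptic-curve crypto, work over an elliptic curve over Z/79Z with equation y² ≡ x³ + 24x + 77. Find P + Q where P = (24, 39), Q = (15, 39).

(40, 40)

(24, 39) + (15, 39). λ = (39 - 39)/(15 - 24) ≡ 0/70 mod 79. 70⁻¹ ≡ 35 (mod 79) since 70·35 = 2450 ≡ 1, so λ ≡ 0.
  x = λ² - 24 - 15 = 0 - 39 ≡ 40; y = λ·(24 - 40) - 39 ≡ 40. → (40, 40)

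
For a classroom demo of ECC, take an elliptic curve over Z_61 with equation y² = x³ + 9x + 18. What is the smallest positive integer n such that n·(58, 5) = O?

3

2P: tangent at (58, 5): λ = (3·58² + 9)/(2·5) ≡ 36/10. 10⁻¹ ≡ 55 (mod 61), so λ ≡ 36·55 ≡ 28.
  x = λ² - 58 - 58 = 784 - 116 ≡ 58; y = λ·(58 - 58) - 5 ≡ 56. → (58, 56)
3P: (58, 56) + (58, 5): same x and y₁ ≡ -y₂, so the sum is O.
3P = O, so the order is 3.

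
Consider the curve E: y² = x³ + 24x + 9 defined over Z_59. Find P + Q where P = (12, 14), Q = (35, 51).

(12, 14) + (35, 51). λ = (51 - 14)/(35 - 12) ≡ 37/23 mod 59. 23⁻¹ ≡ 18 (mod 59), so λ ≡ 17.
  x = λ² - 12 - 35 = 289 - 47 ≡ 6; y = λ·(12 - 6) - 14 ≡ 29. → (6, 29)

(6, 29)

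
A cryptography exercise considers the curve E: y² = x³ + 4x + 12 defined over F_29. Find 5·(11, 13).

(27, 5)

Write Q = (11, 13).
Double-and-add on 5 = (101)₂. Start with Q = (11, 13) for the leading 1-bit.
double: tangent at (11, 13): λ = (3·11² + 4)/(2·13) ≡ 19/26. 26⁻¹ ≡ 19 (mod 29), so λ ≡ 19·19 ≡ 13.
  x = λ² - 11 - 11 = 169 - 22 ≡ 2; y = λ·(11 - 2) - 13 ≡ 17. → (2, 17)
double: tangent at (2, 17): λ = (3·2² + 4)/(2·17) ≡ 16/5. 5⁻¹ ≡ 6 (mod 29) since 5·6 = 30 ≡ 1, so λ ≡ 16·6 ≡ 9.
  x = λ² - 2 - 2 = 81 - 4 ≡ 19; y = λ·(2 - 19) - 17 ≡ 4. → (19, 4)
add Q: (19, 4) + (11, 13). λ = (13 - 4)/(11 - 19) ≡ 9/21 mod 29. 21⁻¹ ≡ 18 (mod 29) since 21·18 = 378 ≡ 1, so λ ≡ 17.
  x = λ² - 19 - 11 = 289 - 30 ≡ 27; y = λ·(19 - 27) - 4 ≡ 5. → (27, 5)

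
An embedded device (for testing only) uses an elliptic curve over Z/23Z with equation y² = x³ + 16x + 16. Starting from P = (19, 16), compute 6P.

(19, 7)

Repeated addition: build up to 6P.
2P: tangent at (19, 16): λ = (3·19² + 16)/(2·16) ≡ 18/9. 9⁻¹ ≡ 18 (mod 23), so λ ≡ 18·18 ≡ 2.
  x = λ² - 19 - 19 = 4 - 38 ≡ 12; y = λ·(19 - 12) - 16 ≡ 21. → (12, 21)
3P: (12, 21) + (19, 16). λ = (16 - 21)/(19 - 12) ≡ 18/7 mod 23. 7⁻¹ ≡ 10 (mod 23), so λ ≡ 19.
  x = λ² - 12 - 19 = 361 - 31 ≡ 8; y = λ·(12 - 8) - 21 ≡ 9. → (8, 9)
4P: (8, 9) + (19, 16). λ = (16 - 9)/(19 - 8) ≡ 7/11 mod 23. 11⁻¹ ≡ 21 (mod 23), so λ ≡ 9.
  x = λ² - 8 - 19 = 81 - 27 ≡ 8; y = λ·(8 - 8) - 9 ≡ 14. → (8, 14)
5P: (8, 14) + (19, 16). λ = (16 - 14)/(19 - 8) ≡ 2/11 mod 23. 11⁻¹ ≡ 21 (mod 23), so λ ≡ 19.
  x = λ² - 8 - 19 = 361 - 27 ≡ 12; y = λ·(8 - 12) - 14 ≡ 2. → (12, 2)
6P: (12, 2) + (19, 16). λ = (16 - 2)/(19 - 12) ≡ 14/7 mod 23. 7⁻¹ ≡ 10 (mod 23), so λ ≡ 2.
  x = λ² - 12 - 19 = 4 - 31 ≡ 19; y = λ·(12 - 19) - 2 ≡ 7. → (19, 7)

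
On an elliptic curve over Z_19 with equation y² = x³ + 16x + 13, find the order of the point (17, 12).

2P: tangent at (17, 12): λ = (3·17² + 16)/(2·12) ≡ 9/5. 5⁻¹ ≡ 4 (mod 19) since 5·4 = 20 ≡ 1, so λ ≡ 9·4 ≡ 17.
  x = λ² - 17 - 17 = 289 - 34 ≡ 8; y = λ·(17 - 8) - 12 ≡ 8. → (8, 8)
3P: (8, 8) + (17, 12). λ = (12 - 8)/(17 - 8) ≡ 4/9 mod 19. 9⁻¹ ≡ 17 (mod 19), so λ ≡ 11.
  x = λ² - 8 - 17 = 121 - 25 ≡ 1; y = λ·(8 - 1) - 8 ≡ 12. → (1, 12)
4P: (1, 12) + (17, 12). λ = (12 - 12)/(17 - 1) ≡ 0/16 mod 19. 16⁻¹ ≡ 6 (mod 19), so λ ≡ 0.
  x = λ² - 1 - 17 = 0 - 18 ≡ 1; y = λ·(1 - 1) - 12 ≡ 7. → (1, 7)
5P: (1, 7) + (17, 12). λ = (12 - 7)/(17 - 1) ≡ 5/16 mod 19. 16⁻¹ ≡ 6 (mod 19), so λ ≡ 11.
  x = λ² - 1 - 17 = 121 - 18 ≡ 8; y = λ·(1 - 8) - 7 ≡ 11. → (8, 11)
6P: (8, 11) + (17, 12). λ = (12 - 11)/(17 - 8) ≡ 1/9 mod 19. 9⁻¹ ≡ 17 (mod 19), so λ ≡ 17.
  x = λ² - 8 - 17 = 289 - 25 ≡ 17; y = λ·(8 - 17) - 11 ≡ 7. → (17, 7)
7P: (17, 7) + (17, 12): same x and y₁ ≡ -y₂, so the sum is 𝒪.
7P = 𝒪, so the order is 7.

7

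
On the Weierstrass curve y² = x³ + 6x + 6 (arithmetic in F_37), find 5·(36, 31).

(36, 31)

Write G = (36, 31).
Double-and-add on 5 = (101)₂. Start with G = (36, 31) for the leading 1-bit.
double: tangent at (36, 31): λ = (3·36² + 6)/(2·31) ≡ 9/25. 25⁻¹ ≡ 3 (mod 37), so λ ≡ 9·3 ≡ 27.
  x = λ² - 36 - 36 = 729 - 72 ≡ 28; y = λ·(36 - 28) - 31 ≡ 0. → (28, 0)
double: (28, 0) + (28, 0): same x and y₁ ≡ -y₂, so the sum is 𝒪.
add G: 𝒪 + (36, 31) = (36, 31) (identity).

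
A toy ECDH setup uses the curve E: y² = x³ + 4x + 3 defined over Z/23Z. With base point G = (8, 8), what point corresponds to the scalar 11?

Double-and-add on 11 = (1011)₂. Start with G = (8, 8) for the leading 1-bit.
double: tangent at (8, 8): λ = (3·8² + 4)/(2·8) ≡ 12/16. 16⁻¹ ≡ 13 (mod 23), so λ ≡ 12·13 ≡ 18.
  x = λ² - 8 - 8 = 324 - 16 ≡ 9; y = λ·(8 - 9) - 8 ≡ 20. → (9, 20)
double: tangent at (9, 20): λ = (3·9² + 4)/(2·20) ≡ 17/17. 17⁻¹ ≡ 19 (mod 23) since 17·19 = 323 ≡ 1, so λ ≡ 17·19 ≡ 1.
  x = λ² - 9 - 9 = 1 - 18 ≡ 6; y = λ·(9 - 6) - 20 ≡ 6. → (6, 6)
add G: (6, 6) + (8, 8). λ = (8 - 6)/(8 - 6) ≡ 2/2 mod 23. 2⁻¹ ≡ 12 (mod 23), so λ ≡ 1.
  x = λ² - 6 - 8 = 1 - 14 ≡ 10; y = λ·(6 - 10) - 6 ≡ 13. → (10, 13)
double: tangent at (10, 13): λ = (3·10² + 4)/(2·13) ≡ 5/3. 3⁻¹ ≡ 8 (mod 23), so λ ≡ 5·8 ≡ 17.
  x = λ² - 10 - 10 = 289 - 20 ≡ 16; y = λ·(10 - 16) - 13 ≡ 0. → (16, 0)
add G: (16, 0) + (8, 8). λ = (8 - 0)/(8 - 16) ≡ 8/15 mod 23. 15⁻¹ ≡ 20 (mod 23), so λ ≡ 22.
  x = λ² - 16 - 8 = 484 - 24 ≡ 0; y = λ·(16 - 0) - 0 ≡ 7. → (0, 7)

(0, 7)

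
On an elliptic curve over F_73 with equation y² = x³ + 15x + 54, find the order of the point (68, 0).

2

2P: (68, 0) + (68, 0): same x and y₁ ≡ -y₂, so the sum is O.
2P = O, so the order is 2.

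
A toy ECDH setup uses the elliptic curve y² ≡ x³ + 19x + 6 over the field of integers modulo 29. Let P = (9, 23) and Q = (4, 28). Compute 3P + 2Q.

(23, 13)

First 3P:
Repeated addition: build up to 3P.
2P: tangent at (9, 23): λ = (3·9² + 19)/(2·23) ≡ 1/17. 17⁻¹ ≡ 12 (mod 29), so λ ≡ 1·12 ≡ 12.
  x = λ² - 9 - 9 = 144 - 18 ≡ 10; y = λ·(9 - 10) - 23 ≡ 23. → (10, 23)
3P: (10, 23) + (9, 23). λ = (23 - 23)/(9 - 10) ≡ 0/28 mod 29. 28⁻¹ ≡ 28 (mod 29), so λ ≡ 0.
  x = λ² - 10 - 9 = 0 - 19 ≡ 10; y = λ·(10 - 10) - 23 ≡ 6. → (10, 6)
3P = (10, 6).
Next 2Q:
Repeated addition: build up to 2Q.
2Q: tangent at (4, 28): λ = (3·4² + 19)/(2·28) ≡ 9/27. 27⁻¹ ≡ 14 (mod 29), so λ ≡ 9·14 ≡ 10.
  x = λ² - 4 - 4 = 100 - 8 ≡ 5; y = λ·(4 - 5) - 28 ≡ 20. → (5, 20)
2Q = (5, 20).
Finally 3P + 2Q:
(10, 6) + (5, 20). λ = (20 - 6)/(5 - 10) ≡ 14/24 mod 29. 24⁻¹ ≡ 23 (mod 29) since 24·23 = 552 ≡ 1, so λ ≡ 3.
  x = λ² - 10 - 5 = 9 - 15 ≡ 23; y = λ·(10 - 23) - 6 ≡ 13. → (23, 13)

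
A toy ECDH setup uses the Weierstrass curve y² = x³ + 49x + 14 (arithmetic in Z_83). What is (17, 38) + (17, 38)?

tangent at (17, 38): λ = (3·17² + 49)/(2·38) ≡ 3/76. 76⁻¹ ≡ 71 (mod 83), so λ ≡ 3·71 ≡ 47.
  x = λ² - 17 - 17 = 2209 - 34 ≡ 17; y = λ·(17 - 17) - 38 ≡ 45. → (17, 45)

(17, 45)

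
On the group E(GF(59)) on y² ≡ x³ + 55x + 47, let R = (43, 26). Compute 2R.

(37, 44)

tangent at (43, 26): λ = (3·43² + 55)/(2·26) ≡ 56/52. 52⁻¹ ≡ 42 (mod 59), so λ ≡ 56·42 ≡ 51.
  x = λ² - 43 - 43 = 2601 - 86 ≡ 37; y = λ·(43 - 37) - 26 ≡ 44. → (37, 44)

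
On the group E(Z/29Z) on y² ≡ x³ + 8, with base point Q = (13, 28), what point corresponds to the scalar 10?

Repeated addition: build up to 10Q.
2Q: tangent at (13, 28): λ = (3·13² + 0)/(2·28) ≡ 14/27. 27⁻¹ ≡ 14 (mod 29) since 27·14 = 378 ≡ 1, so λ ≡ 14·14 ≡ 22.
  x = λ² - 13 - 13 = 484 - 26 ≡ 23; y = λ·(13 - 23) - 28 ≡ 13. → (23, 13)
3Q: (23, 13) + (13, 28). λ = (28 - 13)/(13 - 23) ≡ 15/19 mod 29. 19⁻¹ ≡ 26 (mod 29) since 19·26 = 494 ≡ 1, so λ ≡ 13.
  x = λ² - 23 - 13 = 169 - 36 ≡ 17; y = λ·(23 - 17) - 13 ≡ 7. → (17, 7)
4Q: (17, 7) + (13, 28). λ = (28 - 7)/(13 - 17) ≡ 21/25 mod 29. 25⁻¹ ≡ 7 (mod 29) since 25·7 = 175 ≡ 1, so λ ≡ 2.
  x = λ² - 17 - 13 = 4 - 30 ≡ 3; y = λ·(17 - 3) - 7 ≡ 21. → (3, 21)
5Q: (3, 21) + (13, 28). λ = (28 - 21)/(13 - 3) ≡ 7/10 mod 29. 10⁻¹ ≡ 3 (mod 29) since 10·3 = 30 ≡ 1, so λ ≡ 21.
  x = λ² - 3 - 13 = 441 - 16 ≡ 19; y = λ·(3 - 19) - 21 ≡ 20. → (19, 20)
6Q: (19, 20) + (13, 28). λ = (28 - 20)/(13 - 19) ≡ 8/23 mod 29. 23⁻¹ ≡ 24 (mod 29), so λ ≡ 18.
  x = λ² - 19 - 13 = 324 - 32 ≡ 2; y = λ·(19 - 2) - 20 ≡ 25. → (2, 25)
7Q: (2, 25) + (13, 28). λ = (28 - 25)/(13 - 2) ≡ 3/11 mod 29. 11⁻¹ ≡ 8 (mod 29), so λ ≡ 24.
  x = λ² - 2 - 13 = 576 - 15 ≡ 10; y = λ·(2 - 10) - 25 ≡ 15. → (10, 15)
8Q: (10, 15) + (13, 28). λ = (28 - 15)/(13 - 10) ≡ 13/3 mod 29. 3⁻¹ ≡ 10 (mod 29), so λ ≡ 14.
  x = λ² - 10 - 13 = 196 - 23 ≡ 28; y = λ·(10 - 28) - 15 ≡ 23. → (28, 23)
9Q: (28, 23) + (13, 28). λ = (28 - 23)/(13 - 28) ≡ 5/14 mod 29. 14⁻¹ ≡ 27 (mod 29) since 14·27 = 378 ≡ 1, so λ ≡ 19.
  x = λ² - 28 - 13 = 361 - 41 ≡ 1; y = λ·(28 - 1) - 23 ≡ 26. → (1, 26)
10Q: (1, 26) + (13, 28). λ = (28 - 26)/(13 - 1) ≡ 2/12 mod 29. 12⁻¹ ≡ 17 (mod 29), so λ ≡ 5.
  x = λ² - 1 - 13 = 25 - 14 ≡ 11; y = λ·(1 - 11) - 26 ≡ 11. → (11, 11)

(11, 11)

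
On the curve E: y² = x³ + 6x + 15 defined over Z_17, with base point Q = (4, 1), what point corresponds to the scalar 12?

Repeated addition: build up to 12Q.
2Q: tangent at (4, 1): λ = (3·4² + 6)/(2·1) ≡ 3/2. 2⁻¹ ≡ 9 (mod 17) since 2·9 = 18 ≡ 1, so λ ≡ 3·9 ≡ 10.
  x = λ² - 4 - 4 = 100 - 8 ≡ 7; y = λ·(4 - 7) - 1 ≡ 3. → (7, 3)
3Q: (7, 3) + (4, 1). λ = (1 - 3)/(4 - 7) ≡ 15/14 mod 17. 14⁻¹ ≡ 11 (mod 17) since 14·11 = 154 ≡ 1, so λ ≡ 12.
  x = λ² - 7 - 4 = 144 - 11 ≡ 14; y = λ·(7 - 14) - 3 ≡ 15. → (14, 15)
4Q: (14, 15) + (4, 1). λ = (1 - 15)/(4 - 14) ≡ 3/7 mod 17. 7⁻¹ ≡ 5 (mod 17) since 7·5 = 35 ≡ 1, so λ ≡ 15.
  x = λ² - 14 - 4 = 225 - 18 ≡ 3; y = λ·(14 - 3) - 15 ≡ 14. → (3, 14)
5Q: (3, 14) + (4, 1). λ = (1 - 14)/(4 - 3) ≡ 4/1 mod 17. 1⁻¹ ≡ 1 (mod 17) since 1·1 = 1 ≡ 1, so λ ≡ 4.
  x = λ² - 3 - 4 = 16 - 7 ≡ 9; y = λ·(3 - 9) - 14 ≡ 13. → (9, 13)
6Q: (9, 13) + (4, 1). λ = (1 - 13)/(4 - 9) ≡ 5/12 mod 17. 12⁻¹ ≡ 10 (mod 17) since 12·10 = 120 ≡ 1, so λ ≡ 16.
  x = λ² - 9 - 4 = 256 - 13 ≡ 5; y = λ·(9 - 5) - 13 ≡ 0. → (5, 0)
7Q: (5, 0) + (4, 1). λ = (1 - 0)/(4 - 5) ≡ 1/16 mod 17. 16⁻¹ ≡ 16 (mod 17), so λ ≡ 16.
  x = λ² - 5 - 4 = 256 - 9 ≡ 9; y = λ·(5 - 9) - 0 ≡ 4. → (9, 4)
8Q: (9, 4) + (4, 1). λ = (1 - 4)/(4 - 9) ≡ 14/12 mod 17. 12⁻¹ ≡ 10 (mod 17) since 12·10 = 120 ≡ 1, so λ ≡ 4.
  x = λ² - 9 - 4 = 16 - 13 ≡ 3; y = λ·(9 - 3) - 4 ≡ 3. → (3, 3)
9Q: (3, 3) + (4, 1). λ = (1 - 3)/(4 - 3) ≡ 15/1 mod 17. 1⁻¹ ≡ 1 (mod 17), so λ ≡ 15.
  x = λ² - 3 - 4 = 225 - 7 ≡ 14; y = λ·(3 - 14) - 3 ≡ 2. → (14, 2)
10Q: (14, 2) + (4, 1). λ = (1 - 2)/(4 - 14) ≡ 16/7 mod 17. 7⁻¹ ≡ 5 (mod 17) since 7·5 = 35 ≡ 1, so λ ≡ 12.
  x = λ² - 14 - 4 = 144 - 18 ≡ 7; y = λ·(14 - 7) - 2 ≡ 14. → (7, 14)
11Q: (7, 14) + (4, 1). λ = (1 - 14)/(4 - 7) ≡ 4/14 mod 17. 14⁻¹ ≡ 11 (mod 17), so λ ≡ 10.
  x = λ² - 7 - 4 = 100 - 11 ≡ 4; y = λ·(7 - 4) - 14 ≡ 16. → (4, 16)
12Q: (4, 16) + (4, 1): same x and y₁ ≡ -y₂, so the sum is O.

O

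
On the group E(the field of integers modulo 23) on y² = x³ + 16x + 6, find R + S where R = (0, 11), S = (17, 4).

(8, 18)

(0, 11) + (17, 4). λ = (4 - 11)/(17 - 0) ≡ 16/17 mod 23. 17⁻¹ ≡ 19 (mod 23), so λ ≡ 5.
  x = λ² - 0 - 17 = 25 - 17 ≡ 8; y = λ·(0 - 8) - 11 ≡ 18. → (8, 18)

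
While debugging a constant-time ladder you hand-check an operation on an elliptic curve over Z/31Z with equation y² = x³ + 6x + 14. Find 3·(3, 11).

(26, 18)

Write P = (3, 11).
Repeated addition: build up to 3P.
2P: tangent at (3, 11): λ = (3·3² + 6)/(2·11) ≡ 2/22. 22⁻¹ ≡ 24 (mod 31), so λ ≡ 2·24 ≡ 17.
  x = λ² - 3 - 3 = 289 - 6 ≡ 4; y = λ·(3 - 4) - 11 ≡ 3. → (4, 3)
3P: (4, 3) + (3, 11). λ = (11 - 3)/(3 - 4) ≡ 8/30 mod 31. 30⁻¹ ≡ 30 (mod 31) since 30·30 = 900 ≡ 1, so λ ≡ 23.
  x = λ² - 4 - 3 = 529 - 7 ≡ 26; y = λ·(4 - 26) - 3 ≡ 18. → (26, 18)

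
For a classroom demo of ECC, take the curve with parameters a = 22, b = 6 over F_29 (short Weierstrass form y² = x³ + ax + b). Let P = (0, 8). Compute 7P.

(0, 21)

Double-and-add on 7 = (111)₂. Start with P = (0, 8) for the leading 1-bit.
double: tangent at (0, 8): λ = (3·0² + 22)/(2·8) ≡ 22/16. 16⁻¹ ≡ 20 (mod 29) since 16·20 = 320 ≡ 1, so λ ≡ 22·20 ≡ 5.
  x = λ² - 0 - 0 = 25 - 0 ≡ 25; y = λ·(0 - 25) - 8 ≡ 12. → (25, 12)
add P: (25, 12) + (0, 8). λ = (8 - 12)/(0 - 25) ≡ 25/4 mod 29. 4⁻¹ ≡ 22 (mod 29) since 4·22 = 88 ≡ 1, so λ ≡ 28.
  x = λ² - 25 - 0 = 784 - 25 ≡ 5; y = λ·(25 - 5) - 12 ≡ 26. → (5, 26)
double: tangent at (5, 26): λ = (3·5² + 22)/(2·26) ≡ 10/23. 23⁻¹ ≡ 24 (mod 29) since 23·24 = 552 ≡ 1, so λ ≡ 10·24 ≡ 8.
  x = λ² - 5 - 5 = 64 - 10 ≡ 25; y = λ·(5 - 25) - 26 ≡ 17. → (25, 17)
add P: (25, 17) + (0, 8). λ = (8 - 17)/(0 - 25) ≡ 20/4 mod 29. 4⁻¹ ≡ 22 (mod 29), so λ ≡ 5.
  x = λ² - 25 - 0 = 25 - 25 ≡ 0; y = λ·(25 - 0) - 17 ≡ 21. → (0, 21)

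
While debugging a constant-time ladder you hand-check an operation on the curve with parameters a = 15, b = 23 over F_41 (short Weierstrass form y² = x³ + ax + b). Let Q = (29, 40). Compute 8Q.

Repeated addition: build up to 8Q.
2Q: tangent at (29, 40): λ = (3·29² + 15)/(2·40) ≡ 37/39. 39⁻¹ ≡ 20 (mod 41), so λ ≡ 37·20 ≡ 2.
  x = λ² - 29 - 29 = 4 - 58 ≡ 28; y = λ·(29 - 28) - 40 ≡ 3. → (28, 3)
3Q: (28, 3) + (29, 40). λ = (40 - 3)/(29 - 28) ≡ 37/1 mod 41. 1⁻¹ ≡ 1 (mod 41) since 1·1 = 1 ≡ 1, so λ ≡ 37.
  x = λ² - 28 - 29 = 1369 - 57 ≡ 0; y = λ·(28 - 0) - 3 ≡ 8. → (0, 8)
4Q: (0, 8) + (29, 40). λ = (40 - 8)/(29 - 0) ≡ 32/29 mod 41. 29⁻¹ ≡ 17 (mod 41), so λ ≡ 11.
  x = λ² - 0 - 29 = 121 - 29 ≡ 10; y = λ·(0 - 10) - 8 ≡ 5. → (10, 5)
5Q: (10, 5) + (29, 40). λ = (40 - 5)/(29 - 10) ≡ 35/19 mod 41. 19⁻¹ ≡ 13 (mod 41), so λ ≡ 4.
  x = λ² - 10 - 29 = 16 - 39 ≡ 18; y = λ·(10 - 18) - 5 ≡ 4. → (18, 4)
6Q: (18, 4) + (29, 40). λ = (40 - 4)/(29 - 18) ≡ 36/11 mod 41. 11⁻¹ ≡ 15 (mod 41), so λ ≡ 7.
  x = λ² - 18 - 29 = 49 - 47 ≡ 2; y = λ·(18 - 2) - 4 ≡ 26. → (2, 26)
7Q: (2, 26) + (29, 40). λ = (40 - 26)/(29 - 2) ≡ 14/27 mod 41. 27⁻¹ ≡ 38 (mod 41) since 27·38 = 1026 ≡ 1, so λ ≡ 40.
  x = λ² - 2 - 29 = 1600 - 31 ≡ 11; y = λ·(2 - 11) - 26 ≡ 24. → (11, 24)
8Q: (11, 24) + (29, 40). λ = (40 - 24)/(29 - 11) ≡ 16/18 mod 41. 18⁻¹ ≡ 16 (mod 41), so λ ≡ 10.
  x = λ² - 11 - 29 = 100 - 40 ≡ 19; y = λ·(11 - 19) - 24 ≡ 19. → (19, 19)

(19, 19)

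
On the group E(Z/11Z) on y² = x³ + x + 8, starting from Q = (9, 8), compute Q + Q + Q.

O

Repeated addition: build up to 3Q.
2Q: tangent at (9, 8): λ = (3·9² + 1)/(2·8) ≡ 2/5. 5⁻¹ ≡ 9 (mod 11) since 5·9 = 45 ≡ 1, so λ ≡ 2·9 ≡ 7.
  x = λ² - 9 - 9 = 49 - 18 ≡ 9; y = λ·(9 - 9) - 8 ≡ 3. → (9, 3)
3Q: (9, 3) + (9, 8): same x and y₁ ≡ -y₂, so the sum is O.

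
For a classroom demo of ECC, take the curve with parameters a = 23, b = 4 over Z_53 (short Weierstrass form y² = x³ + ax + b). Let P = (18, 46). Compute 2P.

tangent at (18, 46): λ = (3·18² + 23)/(2·46) ≡ 41/39. 39⁻¹ ≡ 34 (mod 53), so λ ≡ 41·34 ≡ 16.
  x = λ² - 18 - 18 = 256 - 36 ≡ 8; y = λ·(18 - 8) - 46 ≡ 8. → (8, 8)

(8, 8)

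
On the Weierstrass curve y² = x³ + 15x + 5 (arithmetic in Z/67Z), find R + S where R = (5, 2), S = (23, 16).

(9, 47)

(5, 2) + (23, 16). λ = (16 - 2)/(23 - 5) ≡ 14/18 mod 67. 18⁻¹ ≡ 41 (mod 67), so λ ≡ 38.
  x = λ² - 5 - 23 = 1444 - 28 ≡ 9; y = λ·(5 - 9) - 2 ≡ 47. → (9, 47)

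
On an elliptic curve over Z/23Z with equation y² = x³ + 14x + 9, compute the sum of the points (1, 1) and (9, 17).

(1, 1) + (9, 17). λ = (17 - 1)/(9 - 1) ≡ 16/8 mod 23. 8⁻¹ ≡ 3 (mod 23) since 8·3 = 24 ≡ 1, so λ ≡ 2.
  x = λ² - 1 - 9 = 4 - 10 ≡ 17; y = λ·(1 - 17) - 1 ≡ 13. → (17, 13)

(17, 13)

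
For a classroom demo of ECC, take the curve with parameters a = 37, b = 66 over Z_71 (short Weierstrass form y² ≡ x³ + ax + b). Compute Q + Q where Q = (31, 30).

tangent at (31, 30): λ = (3·31² + 37)/(2·30) ≡ 9/60. 60⁻¹ ≡ 58 (mod 71), so λ ≡ 9·58 ≡ 25.
  x = λ² - 31 - 31 = 625 - 62 ≡ 66; y = λ·(31 - 66) - 30 ≡ 18. → (66, 18)

(66, 18)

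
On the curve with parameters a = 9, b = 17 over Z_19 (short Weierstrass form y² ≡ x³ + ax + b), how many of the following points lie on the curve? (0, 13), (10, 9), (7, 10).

3

(0, 13): 13² ≡ 17, rhs ≡ 17 → on.
(10, 9): 9² ≡ 5, rhs ≡ 5 → on.
(7, 10): 10² ≡ 5, rhs ≡ 5 → on.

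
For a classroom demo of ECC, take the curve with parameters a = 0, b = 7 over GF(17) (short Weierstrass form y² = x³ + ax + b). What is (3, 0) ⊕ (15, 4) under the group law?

(3, 0) + (15, 4). λ = (4 - 0)/(15 - 3) ≡ 4/12 mod 17. 12⁻¹ ≡ 10 (mod 17) since 12·10 = 120 ≡ 1, so λ ≡ 6.
  x = λ² - 3 - 15 = 36 - 18 ≡ 1; y = λ·(3 - 1) - 0 ≡ 12. → (1, 12)

(1, 12)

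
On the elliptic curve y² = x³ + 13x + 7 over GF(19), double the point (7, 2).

(9, 13)

tangent at (7, 2): λ = (3·7² + 13)/(2·2) ≡ 8/4. 4⁻¹ ≡ 5 (mod 19) since 4·5 = 20 ≡ 1, so λ ≡ 8·5 ≡ 2.
  x = λ² - 7 - 7 = 4 - 14 ≡ 9; y = λ·(7 - 9) - 2 ≡ 13. → (9, 13)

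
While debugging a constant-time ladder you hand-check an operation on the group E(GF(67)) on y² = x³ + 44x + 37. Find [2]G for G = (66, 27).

tangent at (66, 27): λ = (3·66² + 44)/(2·27) ≡ 47/54. 54⁻¹ ≡ 36 (mod 67) since 54·36 = 1944 ≡ 1, so λ ≡ 47·36 ≡ 17.
  x = λ² - 66 - 66 = 289 - 132 ≡ 23; y = λ·(66 - 23) - 27 ≡ 34. → (23, 34)

(23, 34)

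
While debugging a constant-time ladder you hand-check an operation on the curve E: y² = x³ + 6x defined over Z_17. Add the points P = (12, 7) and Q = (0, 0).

(12, 7) + (0, 0). λ = (0 - 7)/(0 - 12) ≡ 10/5 mod 17. 5⁻¹ ≡ 7 (mod 17), so λ ≡ 2.
  x = λ² - 12 - 0 = 4 - 12 ≡ 9; y = λ·(12 - 9) - 7 ≡ 16. → (9, 16)

(9, 16)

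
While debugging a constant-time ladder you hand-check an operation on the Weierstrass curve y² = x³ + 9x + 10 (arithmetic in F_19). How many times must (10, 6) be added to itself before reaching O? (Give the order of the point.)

2P: tangent at (10, 6): λ = (3·10² + 9)/(2·6) ≡ 5/12. 12⁻¹ ≡ 8 (mod 19), so λ ≡ 5·8 ≡ 2.
  x = λ² - 10 - 10 = 4 - 20 ≡ 3; y = λ·(10 - 3) - 6 ≡ 8. → (3, 8)
3P: (3, 8) + (10, 6). λ = (6 - 8)/(10 - 3) ≡ 17/7 mod 19. 7⁻¹ ≡ 11 (mod 19), so λ ≡ 16.
  x = λ² - 3 - 10 = 256 - 13 ≡ 15; y = λ·(3 - 15) - 8 ≡ 9. → (15, 9)
4P: (15, 9) + (10, 6). λ = (6 - 9)/(10 - 15) ≡ 16/14 mod 19. 14⁻¹ ≡ 15 (mod 19), so λ ≡ 12.
  x = λ² - 15 - 10 = 144 - 25 ≡ 5; y = λ·(15 - 5) - 9 ≡ 16. → (5, 16)
5P: (5, 16) + (10, 6). λ = (6 - 16)/(10 - 5) ≡ 9/5 mod 19. 5⁻¹ ≡ 4 (mod 19), so λ ≡ 17.
  x = λ² - 5 - 10 = 289 - 15 ≡ 8; y = λ·(5 - 8) - 16 ≡ 9. → (8, 9)
6P: (8, 9) + (10, 6). λ = (6 - 9)/(10 - 8) ≡ 16/2 mod 19. 2⁻¹ ≡ 10 (mod 19) since 2·10 = 20 ≡ 1, so λ ≡ 8.
  x = λ² - 8 - 10 = 64 - 18 ≡ 8; y = λ·(8 - 8) - 9 ≡ 10. → (8, 10)
7P: (8, 10) + (10, 6). λ = (6 - 10)/(10 - 8) ≡ 15/2 mod 19. 2⁻¹ ≡ 10 (mod 19) since 2·10 = 20 ≡ 1, so λ ≡ 17.
  x = λ² - 8 - 10 = 289 - 18 ≡ 5; y = λ·(8 - 5) - 10 ≡ 3. → (5, 3)
8P: (5, 3) + (10, 6). λ = (6 - 3)/(10 - 5) ≡ 3/5 mod 19. 5⁻¹ ≡ 4 (mod 19) since 5·4 = 20 ≡ 1, so λ ≡ 12.
  x = λ² - 5 - 10 = 144 - 15 ≡ 15; y = λ·(5 - 15) - 3 ≡ 10. → (15, 10)
9P: (15, 10) + (10, 6). λ = (6 - 10)/(10 - 15) ≡ 15/14 mod 19. 14⁻¹ ≡ 15 (mod 19), so λ ≡ 16.
  x = λ² - 15 - 10 = 256 - 25 ≡ 3; y = λ·(15 - 3) - 10 ≡ 11. → (3, 11)
10P: (3, 11) + (10, 6). λ = (6 - 11)/(10 - 3) ≡ 14/7 mod 19. 7⁻¹ ≡ 11 (mod 19), so λ ≡ 2.
  x = λ² - 3 - 10 = 4 - 13 ≡ 10; y = λ·(3 - 10) - 11 ≡ 13. → (10, 13)
11P: (10, 13) + (10, 6): same x and y₁ ≡ -y₂, so the sum is O.
11P = O, so the order is 11.

11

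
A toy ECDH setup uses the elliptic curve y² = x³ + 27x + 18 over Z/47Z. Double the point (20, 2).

(35, 38)

tangent at (20, 2): λ = (3·20² + 27)/(2·2) ≡ 5/4. 4⁻¹ ≡ 12 (mod 47), so λ ≡ 5·12 ≡ 13.
  x = λ² - 20 - 20 = 169 - 40 ≡ 35; y = λ·(20 - 35) - 2 ≡ 38. → (35, 38)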